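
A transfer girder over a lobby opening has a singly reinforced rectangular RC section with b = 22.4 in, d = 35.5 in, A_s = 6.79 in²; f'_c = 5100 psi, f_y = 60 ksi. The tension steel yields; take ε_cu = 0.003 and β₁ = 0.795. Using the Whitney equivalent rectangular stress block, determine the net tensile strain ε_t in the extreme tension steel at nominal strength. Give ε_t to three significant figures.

a = A_s f_y/(0.85 f'_c b) = 4.196 in.
β₁ = 0.795, so c = a/β₁ = 4.196/0.795 = 5.278 in.
From the linear strain diagram with ε_cu = 0.003: ε_t = 0.003 (d − c)/c = 0.003 × (35.5 − 5.278)/5.278 = 0.0172.
Since ε_t ≥ 0.005, the section is tension-controlled.

ε_t ≈ 0.0172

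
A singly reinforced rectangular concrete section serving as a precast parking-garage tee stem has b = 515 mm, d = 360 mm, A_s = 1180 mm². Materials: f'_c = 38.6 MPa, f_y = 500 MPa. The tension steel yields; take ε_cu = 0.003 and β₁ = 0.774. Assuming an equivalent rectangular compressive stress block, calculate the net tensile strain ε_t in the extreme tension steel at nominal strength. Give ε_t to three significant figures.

ε_t ≈ 0.0209

a = A_s f_y/(0.85 f'_c b) = 34.92 mm.
β₁ = 0.774, so c = a/β₁ = 34.92/0.774 = 45.12 mm.
From the linear strain diagram with ε_cu = 0.003: ε_t = 0.003 (d − c)/c = 0.003 × (360 − 45.12)/45.12 = 0.0209.
Since ε_t ≥ 0.005, the section is tension-controlled.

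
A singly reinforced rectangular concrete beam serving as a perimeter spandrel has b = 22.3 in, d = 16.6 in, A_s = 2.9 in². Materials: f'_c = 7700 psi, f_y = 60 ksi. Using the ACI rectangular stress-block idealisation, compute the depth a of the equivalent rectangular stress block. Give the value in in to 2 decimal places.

T = A_s f_y = 2.9 × 60 = 174 kips.
a = T/(0.85 f'_c b) = 174/(0.85 × 7.7 × 22.3) = 1.19 in.

a ≈ 1.19 in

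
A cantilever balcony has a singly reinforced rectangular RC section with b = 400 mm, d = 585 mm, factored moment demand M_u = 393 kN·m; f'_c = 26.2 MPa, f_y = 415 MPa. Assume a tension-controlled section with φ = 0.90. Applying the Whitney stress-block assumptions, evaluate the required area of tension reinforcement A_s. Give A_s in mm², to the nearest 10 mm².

M_n = M_u/φ = 393/0.90 = 436.667 kN·m.
With M_n = 0.85 f'_c a b (d − a/2), solve the quadratic for a:
a = d − √(d² − 2M_n/(0.85 f'_c b)) = 585 − √(585² − 2 × 436.667×10⁶/(0.85 × 26.2 × 400)) = 90.85 mm.
A_s = 0.85 f'_c a b / f_y = 0.85 × 26.2 × 90.85 × 400 / 415 = 1950.1 mm².

A_s ≈ 1950 mm²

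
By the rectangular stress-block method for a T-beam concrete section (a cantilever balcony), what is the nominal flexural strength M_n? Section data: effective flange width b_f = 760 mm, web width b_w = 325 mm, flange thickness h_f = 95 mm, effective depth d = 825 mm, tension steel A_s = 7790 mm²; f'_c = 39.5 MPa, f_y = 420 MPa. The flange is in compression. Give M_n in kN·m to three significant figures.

M_n ≈ 2470 kN·m

Tension: T = A_s f_y = 7790 × 420 = 3271800 N.
Try a within the flange: a = T/(0.85 f'_c b_f) = 3271800/(0.85 × 39.5 × 760) = 128.22 mm.
a = 128.22 > h_f = 95 mm: the block extends into the web. Split into flange-overhang and web parts.
C_f = 0.85 f'_c (b_f − b_w) h_f = 0.85 × 39.5 × (760 − 325) × 95 = 1387487 N.
Remaining web compression depth: a_w = (T − C_f)/(0.85 f'_c b_w) = (3271800 − 1387487)/(0.85 × 39.5 × 325) = 172.68 mm.
M_n = C_f(d − h_f/2) + (T − C_f)(d − a_w/2) = 1387487 × (825 − 47.5) + 1884313 × (825 − 86.34) = 1078.77 + 1391.87 = 2470.64 × 10⁶ N·mm.
M_n = 2470.64 kN·m.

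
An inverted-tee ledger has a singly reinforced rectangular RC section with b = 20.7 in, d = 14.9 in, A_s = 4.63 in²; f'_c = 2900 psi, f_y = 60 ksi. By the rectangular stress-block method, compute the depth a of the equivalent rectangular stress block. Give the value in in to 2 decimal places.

T = A_s f_y = 4.63 × 60 = 277.8 kips.
a = T/(0.85 f'_c b) = 277.8/(0.85 × 2.9 × 20.7) = 5.44 in.

a ≈ 5.44 in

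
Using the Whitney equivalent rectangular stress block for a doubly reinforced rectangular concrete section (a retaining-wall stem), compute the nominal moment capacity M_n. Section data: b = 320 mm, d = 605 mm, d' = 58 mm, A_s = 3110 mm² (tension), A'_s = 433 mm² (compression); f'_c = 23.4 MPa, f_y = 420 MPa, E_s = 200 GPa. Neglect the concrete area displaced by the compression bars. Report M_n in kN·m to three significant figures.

Assume both tension and compression steel yield.
Net tension couple steel: A_s − A'_s = 2677 mm².
a = (A_s − A'_s) f_y / (0.85 f'_c b) = 1124340/(0.85 × 23.4 × 320) = 176.65 mm.
c = a/β₁ = 176.65/0.85 = 207.82 mm; ε'_s = 0.003(c − d')/c = 0.0022 ≥ f_y/E_s = 0.0021, so compression steel does yield.
M_n = (A_s − A'_s) f_y (d − a/2) + A'_s f_y (d − d') = [1124340 × (605 − 88.325) + 181860 × (605 − 58)] × 10⁻⁶ = 580.92 + 99.48 = 680.40 kN·m.

M_n ≈ 680 kN·m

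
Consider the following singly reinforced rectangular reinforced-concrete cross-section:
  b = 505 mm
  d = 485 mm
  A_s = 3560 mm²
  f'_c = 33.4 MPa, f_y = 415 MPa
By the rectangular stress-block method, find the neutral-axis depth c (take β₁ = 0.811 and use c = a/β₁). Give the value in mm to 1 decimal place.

T = A_s f_y = 3560 × 415 = 1477400 N = 1477.4 kN.
Setting C = 0.85 f'_c a b equal to T: a = 1477400/(0.85 × 33.4 × 505) = 103.048 mm.
With β₁ = 0.811, c = a/β₁ = 103.048/0.811 = 127.1 mm.

c ≈ 127.1 mm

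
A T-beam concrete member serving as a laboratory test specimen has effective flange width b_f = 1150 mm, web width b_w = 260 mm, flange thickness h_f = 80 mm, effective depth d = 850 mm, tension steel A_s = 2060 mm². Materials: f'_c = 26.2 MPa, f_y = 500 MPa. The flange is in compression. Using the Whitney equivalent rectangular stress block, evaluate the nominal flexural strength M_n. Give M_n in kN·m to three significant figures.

M_n ≈ 855 kN·m

Tension: T = A_s f_y = 2060 × 500 = 1030000 N.
Try a within the flange: a = T/(0.85 f'_c b_f) = 1030000/(0.85 × 26.2 × 1150) = 40.22 mm.
Since a = 40.22 ≤ h_f = 80 mm, the stress block lies entirely in the flange; analyse as a rectangular beam of width b_f.
M_n = T(d − a/2) = 1030000 × (850 − 20.11) = 854.79 × 10⁶ N·mm.
M_n = 854.79 kN·m.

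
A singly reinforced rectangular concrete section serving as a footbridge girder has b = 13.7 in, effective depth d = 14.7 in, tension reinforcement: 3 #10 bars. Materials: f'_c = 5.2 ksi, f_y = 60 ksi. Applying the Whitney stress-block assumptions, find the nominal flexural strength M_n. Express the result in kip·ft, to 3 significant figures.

M_n ≈ 244 kip·ft

A_s = 3 × 1.27 = 3.81 in².
T = A_s f_y = 3.81 × 60 = 228.6 kips.
a = T/(0.85 f'_c b) = 228.6/(0.85 × 5.2 × 13.7) = 3.775 in.
M_n = T(d − a/2) = 228.6 × (14.7 − 1.8875) = 2928.9 kip·in = 2928.9/12 = 244.08 kip·ft.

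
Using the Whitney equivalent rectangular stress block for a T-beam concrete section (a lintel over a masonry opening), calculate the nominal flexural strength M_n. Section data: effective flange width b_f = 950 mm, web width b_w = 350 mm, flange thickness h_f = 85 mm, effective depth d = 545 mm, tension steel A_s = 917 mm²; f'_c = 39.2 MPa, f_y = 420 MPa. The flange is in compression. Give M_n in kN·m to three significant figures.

Tension: T = A_s f_y = 917 × 420 = 385140 N.
Try a within the flange: a = T/(0.85 f'_c b_f) = 385140/(0.85 × 39.2 × 950) = 12.17 mm.
Since a = 12.17 ≤ h_f = 85 mm, the stress block lies entirely in the flange; analyse as a rectangular beam of width b_f.
M_n = T(d − a/2) = 385140 × (545 − 6.085) = 207.56 × 10⁶ N·mm.
M_n = 207.56 kN·m.

M_n ≈ 208 kN·m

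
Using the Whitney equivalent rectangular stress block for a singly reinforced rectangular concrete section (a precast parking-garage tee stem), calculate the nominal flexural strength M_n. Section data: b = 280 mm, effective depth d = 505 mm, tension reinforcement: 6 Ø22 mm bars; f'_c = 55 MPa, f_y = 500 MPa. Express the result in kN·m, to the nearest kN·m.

M_n ≈ 526 kN·m

A_s = 6 × 380 = 2280 mm².
T = A_s f_y = 2280 × 500 = 1140000 N = 1140 kN.
From C = T: a = T/(0.85 f'_c b) = 1140000/(0.85 × 55 × 280) = 87.09 mm.
M_n = T(d − a/2) = 1140 kN × (505 − 43.545) mm = 526.06 kN·m.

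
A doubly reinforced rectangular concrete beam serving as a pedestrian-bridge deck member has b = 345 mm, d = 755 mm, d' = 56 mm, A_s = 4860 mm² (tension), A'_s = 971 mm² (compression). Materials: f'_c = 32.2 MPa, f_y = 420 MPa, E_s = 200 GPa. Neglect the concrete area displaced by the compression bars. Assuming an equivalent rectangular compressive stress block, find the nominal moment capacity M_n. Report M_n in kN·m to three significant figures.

Assume both tension and compression steel yield.
Net tension couple steel: A_s − A'_s = 3889 mm².
a = (A_s − A'_s) f_y / (0.85 f'_c b) = 1633380/(0.85 × 32.2 × 345) = 172.98 mm.
c = a/β₁ = 172.98/0.82 = 210.95 mm; ε'_s = 0.003(c − d')/c = 0.0022 ≥ f_y/E_s = 0.0021, so compression steel does yield.
M_n = (A_s − A'_s) f_y (d − a/2) + A'_s f_y (d − d') = [1633380 × (755 − 86.49) + 407820 × (755 − 56)] × 10⁻⁶ = 1091.93 + 285.07 = 1377.00 kN·m.

M_n ≈ 1380 kN·m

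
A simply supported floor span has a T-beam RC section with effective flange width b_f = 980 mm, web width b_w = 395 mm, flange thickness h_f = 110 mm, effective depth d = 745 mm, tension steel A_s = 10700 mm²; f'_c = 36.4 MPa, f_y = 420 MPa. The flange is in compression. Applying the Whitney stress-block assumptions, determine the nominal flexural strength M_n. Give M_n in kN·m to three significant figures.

Tension: T = A_s f_y = 10700 × 420 = 4494000 N.
Try a within the flange: a = T/(0.85 f'_c b_f) = 4494000/(0.85 × 36.4 × 980) = 148.21 mm.
a = 148.21 > h_f = 110 mm: the block extends into the web. Split into flange-overhang and web parts.
C_f = 0.85 f'_c (b_f − b_w) h_f = 0.85 × 36.4 × (980 − 395) × 110 = 1990989 N.
Remaining web compression depth: a_w = (T − C_f)/(0.85 f'_c b_w) = (4494000 − 1990989)/(0.85 × 36.4 × 395) = 204.81 mm.
M_n = C_f(d − h_f/2) + (T − C_f)(d − a_w/2) = 1990989 × (745 − 55) + 2503011 × (745 − 102.405) = 1373.78 + 1608.42 = 2982.20 × 10⁶ N·mm.
M_n = 2982.20 kN·m.

M_n ≈ 2980 kN·m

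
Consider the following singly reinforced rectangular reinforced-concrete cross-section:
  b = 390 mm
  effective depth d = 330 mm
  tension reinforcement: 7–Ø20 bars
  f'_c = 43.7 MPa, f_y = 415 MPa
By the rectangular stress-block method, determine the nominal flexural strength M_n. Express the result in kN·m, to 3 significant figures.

M_n ≈ 272 kN·m

A_s = 7 × 314 = 2198 mm².
T = A_s f_y = 2198 × 415 = 912170 N = 912.17 kN.
From C = T: a = T/(0.85 f'_c b) = 912170/(0.85 × 43.7 × 390) = 62.97 mm.
M_n = T(d − a/2) = 912.17 kN × (330 − 31.485) mm = 272.30 kN·m.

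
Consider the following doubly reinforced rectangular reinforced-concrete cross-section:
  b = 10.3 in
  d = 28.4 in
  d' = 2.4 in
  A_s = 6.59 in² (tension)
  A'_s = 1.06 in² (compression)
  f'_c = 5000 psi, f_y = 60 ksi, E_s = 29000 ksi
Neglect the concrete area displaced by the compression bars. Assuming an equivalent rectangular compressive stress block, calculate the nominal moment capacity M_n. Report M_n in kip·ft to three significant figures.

M_n ≈ 818 kip·ft

Assume both steels yield.
a = (A_s − A'_s) f_y/(0.85 f'_c b) = (6.59 − 1.06) × 60/(0.85 × 5 × 10.3) = 7.580 in.
c = a/β₁ = 7.580/0.8 = 9.475 in; ε'_s = 0.003(c − d')/c = 0.0022 ≥ ε_y = 0.0021, so the compression steel yields.
M_n = (A_s − A'_s) f_y (d − a/2) + A'_s f_y (d − d') = 331.8 × (28.4 − 3.79) + 63.6 × (28.4 − 2.4) = 8165.6 + 1653.6 = 9819.2 kip·in = 9819.2/12 = 818.27 kip·ft.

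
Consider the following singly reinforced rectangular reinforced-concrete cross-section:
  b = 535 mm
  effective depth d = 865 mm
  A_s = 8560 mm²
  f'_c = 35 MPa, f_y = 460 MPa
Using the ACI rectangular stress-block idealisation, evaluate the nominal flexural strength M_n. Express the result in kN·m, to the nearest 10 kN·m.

M_n ≈ 2920 kN·m

T = A_s f_y = 8560 × 460 = 3937600 N = 3937.6 kN.
From C = T: a = T/(0.85 f'_c b) = 3937600/(0.85 × 35 × 535) = 247.39 mm.
M_n = T(d − a/2) = 3937.6 kN × (865 − 123.695) mm = 2918.96 kN·m.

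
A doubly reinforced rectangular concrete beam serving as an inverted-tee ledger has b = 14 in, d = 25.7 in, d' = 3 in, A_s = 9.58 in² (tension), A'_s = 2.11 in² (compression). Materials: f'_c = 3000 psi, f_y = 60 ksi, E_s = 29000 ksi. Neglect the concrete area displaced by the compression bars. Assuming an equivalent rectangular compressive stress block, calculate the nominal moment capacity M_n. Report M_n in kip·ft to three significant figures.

M_n ≈ 965 kip·ft

Assume both steels yield.
a = (A_s − A'_s) f_y/(0.85 f'_c b) = (9.58 − 2.11) × 60/(0.85 × 3 × 14) = 12.555 in.
c = a/β₁ = 12.555/0.85 = 14.771 in; ε'_s = 0.003(c − d')/c = 0.0024 ≥ ε_y = 0.0021, so the compression steel yields.
M_n = (A_s − A'_s) f_y (d − a/2) + A'_s f_y (d − d') = 448.2 × (25.7 − 6.2775) + 126.6 × (25.7 − 3) = 8705.2 + 2873.8 = 11579.0 kip·in = 11579.0/12 = 964.92 kip·ft.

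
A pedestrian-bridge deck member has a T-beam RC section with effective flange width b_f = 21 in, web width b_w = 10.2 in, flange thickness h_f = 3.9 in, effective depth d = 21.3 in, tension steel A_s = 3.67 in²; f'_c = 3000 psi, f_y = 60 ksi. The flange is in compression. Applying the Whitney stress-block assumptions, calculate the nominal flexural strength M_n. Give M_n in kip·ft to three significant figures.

M_n ≈ 353 kip·ft

Tension: T = A_s f_y = 3.67 × 60 = 220.2 kips.
Try a within the flange: a = T/(0.85 f'_c b_f) = 220.2/(0.85 × 3 × 21) = 4.112 in.
a = 4.112 > h_f = 3.9 in: the block extends into the web. Split into flange-overhang and web parts.
C_f = 0.85 f'_c (b_f − b_w) h_f = 0.85 × 3 × (21 − 10.2) × 3.9 = 107.4 kips.
Remaining web compression depth: a_w = (T − C_f)/(0.85 f'_c b_w) = (220.2 − 107.4)/(0.85 × 3 × 10.2) = 4.337 in.
M_n = C_f(d − h_f/2) + (T − C_f)(d − a_w/2) = 107.4 × (21.3 − 1.95) + 112.8 × (21.3 − 2.1685) = 2078.2 + 2158.0 = 4236.2 kip·in.
M_n = 4236.2/12 = 353.02 kip·ft.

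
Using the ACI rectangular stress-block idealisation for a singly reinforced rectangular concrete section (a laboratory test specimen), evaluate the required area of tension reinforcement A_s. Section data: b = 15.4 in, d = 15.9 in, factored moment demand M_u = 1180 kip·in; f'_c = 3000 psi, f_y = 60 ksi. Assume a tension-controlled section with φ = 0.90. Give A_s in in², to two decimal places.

M_n = M_u/φ = 1180/0.90 = 1311.11 kip·in.
From M_n = 0.85 f'_c a b (d − a/2):
a = d − √(d² − 2M_n/(0.85 f'_c b)) = 15.9 − √(15.9² − 2 × 1311.11/(0.85 × 3 × 15.4)) = 2.261 in.
A_s = 0.85 f'_c a b / f_y = 0.85 × 3 × 2.261 × 15.4 / 60 = 1.480 in².

A_s ≈ 1.48 in²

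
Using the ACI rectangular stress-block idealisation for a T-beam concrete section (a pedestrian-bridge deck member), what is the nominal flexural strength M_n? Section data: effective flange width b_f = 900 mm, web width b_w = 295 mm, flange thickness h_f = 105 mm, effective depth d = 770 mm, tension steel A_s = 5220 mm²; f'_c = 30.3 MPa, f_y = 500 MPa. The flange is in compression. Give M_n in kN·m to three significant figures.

Tension: T = A_s f_y = 5220 × 500 = 2610000 N.
Try a within the flange: a = T/(0.85 f'_c b_f) = 2610000/(0.85 × 30.3 × 900) = 112.60 mm.
a = 112.60 > h_f = 105 mm: the block extends into the web. Split into flange-overhang and web parts.
C_f = 0.85 f'_c (b_f − b_w) h_f = 0.85 × 30.3 × (900 − 295) × 105 = 1636086 N.
Remaining web compression depth: a_w = (T − C_f)/(0.85 f'_c b_w) = (2610000 − 1636086)/(0.85 × 30.3 × 295) = 128.18 mm.
M_n = C_f(d − h_f/2) + (T − C_f)(d − a_w/2) = 1636086 × (770 − 52.5) + 973914 × (770 − 64.09) = 1173.89 + 687.50 = 1861.39 × 10⁶ N·mm.
M_n = 1861.39 kN·m.

M_n ≈ 1860 kN·m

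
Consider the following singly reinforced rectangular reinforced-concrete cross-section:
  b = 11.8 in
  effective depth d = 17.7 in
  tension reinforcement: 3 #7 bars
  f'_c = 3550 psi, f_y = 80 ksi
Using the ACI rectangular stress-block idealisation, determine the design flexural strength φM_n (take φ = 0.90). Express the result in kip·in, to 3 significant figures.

φM_n ≈ 2030 kip·in

A_s = 3 × 0.6 = 1.8 in².
T = A_s f_y = 1.8 × 80 = 144 kips.
a = T/(0.85 f'_c b) = 144/(0.85 × 3.55 × 11.8) = 4.044 in.
M_n = T(d − a/2) = 144 × (17.7 − 2.022) = 2257.6 kip·in.
φM_n = 0.90 × 2257.6 = 2031.8 kip·in.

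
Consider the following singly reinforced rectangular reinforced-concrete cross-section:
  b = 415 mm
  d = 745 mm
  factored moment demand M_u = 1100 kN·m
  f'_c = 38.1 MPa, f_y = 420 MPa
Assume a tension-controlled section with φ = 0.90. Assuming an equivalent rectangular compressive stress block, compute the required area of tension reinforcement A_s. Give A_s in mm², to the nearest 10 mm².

M_n = M_u/φ = 1100/0.90 = 1222.22 kN·m.
With M_n = 0.85 f'_c a b (d − a/2), solve the quadratic for a:
a = d − √(d² − 2M_n/(0.85 f'_c b)) = 745 − √(745² − 2 × 1222.22×10⁶/(0.85 × 38.1 × 415)) = 134.14 mm.
A_s = 0.85 f'_c a b / f_y = 0.85 × 38.1 × 134.14 × 415 / 420 = 4292.4 mm².

A_s ≈ 4290 mm²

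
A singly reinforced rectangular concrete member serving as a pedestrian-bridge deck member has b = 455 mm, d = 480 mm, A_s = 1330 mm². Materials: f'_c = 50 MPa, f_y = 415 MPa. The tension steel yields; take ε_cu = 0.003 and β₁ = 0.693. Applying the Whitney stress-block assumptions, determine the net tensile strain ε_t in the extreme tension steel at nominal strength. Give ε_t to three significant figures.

ε_t ≈ 0.0320

a = A_s f_y/(0.85 f'_c b) = 28.54 mm.
β₁ = 0.693, so c = a/β₁ = 28.54/0.693 = 41.18 mm.
From the linear strain diagram with ε_cu = 0.003: ε_t = 0.003 (d − c)/c = 0.003 × (480 − 41.18)/41.18 = 0.0320.
Since ε_t ≥ 0.005, the section is tension-controlled.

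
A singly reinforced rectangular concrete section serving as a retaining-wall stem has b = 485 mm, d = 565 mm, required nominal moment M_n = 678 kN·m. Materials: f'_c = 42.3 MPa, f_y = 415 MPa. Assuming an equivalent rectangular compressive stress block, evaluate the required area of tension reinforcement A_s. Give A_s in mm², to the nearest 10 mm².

With M_n = 0.85 f'_c a b (d − a/2), solve the quadratic for a:
a = d − √(d² − 2M_n/(0.85 f'_c b)) = 565 − √(565² − 2 × 678×10⁶/(0.85 × 42.3 × 485)) = 73.61 mm.
A_s = 0.85 f'_c a b / f_y = 0.85 × 42.3 × 73.61 × 485 / 415 = 3093.1 mm².

A_s ≈ 3090 mm²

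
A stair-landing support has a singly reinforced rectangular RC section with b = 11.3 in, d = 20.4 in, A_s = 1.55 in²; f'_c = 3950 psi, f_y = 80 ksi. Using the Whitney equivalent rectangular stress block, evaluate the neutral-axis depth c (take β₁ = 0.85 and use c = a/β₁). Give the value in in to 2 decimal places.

c ≈ 3.85 in

T = A_s f_y = 1.55 × 80 = 124 kips.
a = T/(0.85 f'_c b) = 124/(0.85 × 3.95 × 11.3) = 3.2683 in.
With β₁ = 0.85, c = a/β₁ = 3.2683/0.85 = 3.85 in.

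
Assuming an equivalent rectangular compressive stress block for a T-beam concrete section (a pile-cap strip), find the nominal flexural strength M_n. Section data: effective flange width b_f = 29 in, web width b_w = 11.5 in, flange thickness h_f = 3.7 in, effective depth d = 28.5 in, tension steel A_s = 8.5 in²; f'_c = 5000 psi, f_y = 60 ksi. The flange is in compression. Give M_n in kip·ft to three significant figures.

M_n ≈ 1120 kip·ft

Tension: T = A_s f_y = 8.5 × 60 = 510 kips.
Try a within the flange: a = T/(0.85 f'_c b_f) = 510/(0.85 × 5 × 29) = 4.138 in.
a = 4.138 > h_f = 3.7 in: the block extends into the web. Split into flange-overhang and web parts.
C_f = 0.85 f'_c (b_f − b_w) h_f = 0.85 × 5 × (29 − 11.5) × 3.7 = 275.2 kips.
Remaining web compression depth: a_w = (T − C_f)/(0.85 f'_c b_w) = (510 − 275.2)/(0.85 × 5 × 11.5) = 4.804 in.
M_n = C_f(d − h_f/2) + (T − C_f)(d − a_w/2) = 275.2 × (28.5 − 1.85) + 234.8 × (28.5 − 2.402) = 7334.1 + 6127.8 = 13461.9 kip·in.
M_n = 13461.9/12 = 1121.83 kip·ft.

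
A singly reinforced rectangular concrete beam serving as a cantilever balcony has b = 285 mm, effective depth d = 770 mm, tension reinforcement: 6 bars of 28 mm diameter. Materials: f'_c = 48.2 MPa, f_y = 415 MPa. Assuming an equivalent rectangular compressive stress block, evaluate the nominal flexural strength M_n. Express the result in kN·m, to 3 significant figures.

A_s = 6 × 616 = 3696 mm².
T = A_s f_y = 3696 × 415 = 1533840 N = 1533.84 kN.
From C = T: a = T/(0.85 f'_c b) = 1533840/(0.85 × 48.2 × 285) = 131.36 mm.
M_n = T(d − a/2) = 1533.84 kN × (770 − 65.68) mm = 1080.31 kN·m.

M_n ≈ 1080 kN·m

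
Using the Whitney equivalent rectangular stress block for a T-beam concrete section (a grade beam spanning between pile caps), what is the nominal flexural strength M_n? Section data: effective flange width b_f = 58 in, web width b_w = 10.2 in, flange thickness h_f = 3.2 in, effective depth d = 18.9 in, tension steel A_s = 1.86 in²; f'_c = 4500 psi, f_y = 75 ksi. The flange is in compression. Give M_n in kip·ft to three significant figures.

M_n ≈ 216 kip·ft

Tension: T = A_s f_y = 1.86 × 75 = 139.5 kips.
Try a within the flange: a = T/(0.85 f'_c b_f) = 139.5/(0.85 × 4.5 × 58) = 0.629 in.
Since a = 0.629 ≤ h_f = 3.2 in, the stress block lies entirely in the flange; analyse as a rectangular beam of width b_f.
M_n = T(d − a/2) = 139.5 × (18.9 − 0.3145) = 2592.7 kip·in.
M_n = 2592.7/12 = 216.06 kip·ft.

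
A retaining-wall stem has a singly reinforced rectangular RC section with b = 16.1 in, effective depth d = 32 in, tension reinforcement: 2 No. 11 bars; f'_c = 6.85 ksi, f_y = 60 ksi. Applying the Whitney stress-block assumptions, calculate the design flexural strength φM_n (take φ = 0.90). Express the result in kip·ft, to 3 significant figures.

φM_n ≈ 435 kip·ft

A_s = 2 × 1.56 = 3.12 in².
T = A_s f_y = 3.12 × 60 = 187.2 kips.
a = T/(0.85 f'_c b) = 187.2/(0.85 × 6.85 × 16.1) = 1.997 in.
M_n = T(d − a/2) = 187.2 × (32 − 0.9985) = 5803.5 kip·in = 5803.5/12 = 483.63 kip·ft.
φM_n = 0.90 × 483.63 = 435.27 kip·ft.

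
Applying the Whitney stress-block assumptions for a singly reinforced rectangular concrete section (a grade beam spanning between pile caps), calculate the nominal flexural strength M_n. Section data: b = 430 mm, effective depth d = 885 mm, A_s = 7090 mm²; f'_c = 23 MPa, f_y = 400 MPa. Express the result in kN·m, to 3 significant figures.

T = A_s f_y = 7090 × 400 = 2836000 N = 2836 kN.
From C = T: a = T/(0.85 f'_c b) = 2836000/(0.85 × 23 × 430) = 337.36 mm.
M_n = T(d − a/2) = 2836 kN × (885 − 168.68) mm = 2031.48 kN·m.

M_n ≈ 2030 kN·m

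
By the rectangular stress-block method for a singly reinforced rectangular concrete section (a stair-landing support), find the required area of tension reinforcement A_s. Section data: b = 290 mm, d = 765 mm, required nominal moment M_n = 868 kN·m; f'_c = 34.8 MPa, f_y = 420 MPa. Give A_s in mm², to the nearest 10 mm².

With M_n = 0.85 f'_c a b (d − a/2), solve the quadratic for a:
a = d − √(d² − 2M_n/(0.85 f'_c b)) = 765 − √(765² − 2 × 868×10⁶/(0.85 × 34.8 × 290)) = 146.25 mm.
A_s = 0.85 f'_c a b / f_y = 0.85 × 34.8 × 146.25 × 290 / 420 = 2987.1 mm².

A_s ≈ 2990 mm²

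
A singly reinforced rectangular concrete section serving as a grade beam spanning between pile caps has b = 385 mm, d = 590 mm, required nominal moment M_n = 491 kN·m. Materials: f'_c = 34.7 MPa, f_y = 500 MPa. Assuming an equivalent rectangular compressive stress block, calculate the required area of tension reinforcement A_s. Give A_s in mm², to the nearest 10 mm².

A_s ≈ 1780 mm²

With M_n = 0.85 f'_c a b (d − a/2), solve the quadratic for a:
a = d − √(d² − 2M_n/(0.85 f'_c b)) = 590 − √(590² − 2 × 491×10⁶/(0.85 × 34.7 × 385)) = 78.51 mm.
A_s = 0.85 f'_c a b / f_y = 0.85 × 34.7 × 78.51 × 385 / 500 = 1783.1 mm².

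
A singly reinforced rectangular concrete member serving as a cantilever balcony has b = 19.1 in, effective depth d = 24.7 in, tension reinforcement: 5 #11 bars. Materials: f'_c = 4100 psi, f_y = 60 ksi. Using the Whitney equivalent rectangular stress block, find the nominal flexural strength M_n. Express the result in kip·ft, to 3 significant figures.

M_n ≈ 826 kip·ft

A_s = 5 × 1.56 = 7.8 in².
T = A_s f_y = 7.8 × 60 = 468 kips.
a = T/(0.85 f'_c b) = 468/(0.85 × 4.1 × 19.1) = 7.031 in.
M_n = T(d − a/2) = 468 × (24.7 − 3.5155) = 9914.3 kip·in = 9914.3/12 = 826.19 kip·ft.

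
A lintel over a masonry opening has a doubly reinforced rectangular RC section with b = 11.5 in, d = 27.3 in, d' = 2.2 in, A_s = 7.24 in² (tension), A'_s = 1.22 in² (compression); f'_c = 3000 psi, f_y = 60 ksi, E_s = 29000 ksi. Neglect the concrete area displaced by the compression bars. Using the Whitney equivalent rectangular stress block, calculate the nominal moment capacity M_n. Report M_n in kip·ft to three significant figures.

M_n ≈ 789 kip·ft

Assume both steels yield.
a = (A_s − A'_s) f_y/(0.85 f'_c b) = (7.24 − 1.22) × 60/(0.85 × 3 × 11.5) = 12.317 in.
c = a/β₁ = 12.317/0.85 = 14.491 in; ε'_s = 0.003(c − d')/c = 0.0025 ≥ ε_y = 0.0021, so the compression steel yields.
M_n = (A_s − A'_s) f_y (d − a/2) + A'_s f_y (d − d') = 361.2 × (27.3 − 6.1585) + 73.2 × (27.3 − 2.2) = 7636.3 + 1837.3 = 9473.6 kip·in = 9473.6/12 = 789.47 kip·ft.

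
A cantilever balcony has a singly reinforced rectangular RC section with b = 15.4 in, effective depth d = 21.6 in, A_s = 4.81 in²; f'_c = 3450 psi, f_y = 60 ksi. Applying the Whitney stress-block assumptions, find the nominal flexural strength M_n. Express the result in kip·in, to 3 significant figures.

T = A_s f_y = 4.81 × 60 = 288.6 kips.
a = T/(0.85 f'_c b) = 288.6/(0.85 × 3.45 × 15.4) = 6.391 in.
M_n = T(d − a/2) = 288.6 × (21.6 − 3.1955) = 5311.5 kip·in.

M_n ≈ 5310 kip·in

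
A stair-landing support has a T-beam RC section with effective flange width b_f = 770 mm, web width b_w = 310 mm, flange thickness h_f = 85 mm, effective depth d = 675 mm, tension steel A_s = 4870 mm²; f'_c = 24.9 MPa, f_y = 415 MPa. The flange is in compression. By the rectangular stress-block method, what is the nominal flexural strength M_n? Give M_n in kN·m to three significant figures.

Tension: T = A_s f_y = 4870 × 415 = 2021050 N.
Try a within the flange: a = T/(0.85 f'_c b_f) = 2021050/(0.85 × 24.9 × 770) = 124.01 mm.
a = 124.01 > h_f = 85 mm: the block extends into the web. Split into flange-overhang and web parts.
C_f = 0.85 f'_c (b_f − b_w) h_f = 0.85 × 24.9 × (770 − 310) × 85 = 827552 N.
Remaining web compression depth: a_w = (T − C_f)/(0.85 f'_c b_w) = (2021050 − 827552)/(0.85 × 24.9 × 310) = 181.90 mm.
M_n = C_f(d − h_f/2) + (T − C_f)(d − a_w/2) = 827552 × (675 − 42.5) + 1193498 × (675 − 90.95) = 523.43 + 697.06 = 1220.49 × 10⁶ N·mm.
M_n = 1220.49 kN·m.

M_n ≈ 1220 kN·m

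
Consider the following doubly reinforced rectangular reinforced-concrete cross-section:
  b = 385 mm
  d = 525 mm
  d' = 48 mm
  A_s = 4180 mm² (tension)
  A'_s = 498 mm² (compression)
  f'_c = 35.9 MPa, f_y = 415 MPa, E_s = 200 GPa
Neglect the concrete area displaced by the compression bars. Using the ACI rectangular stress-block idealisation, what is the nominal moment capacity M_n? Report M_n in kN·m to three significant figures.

M_n ≈ 801 kN·m

Assume both tension and compression steel yield.
Net tension couple steel: A_s − A'_s = 3682 mm².
a = (A_s − A'_s) f_y / (0.85 f'_c b) = 1528030/(0.85 × 35.9 × 385) = 130.06 mm.
c = a/β₁ = 130.06/0.794 = 163.80 mm; ε'_s = 0.003(c − d')/c = 0.0021 ≥ f_y/E_s = 0.0021, so compression steel does yield.
M_n = (A_s − A'_s) f_y (d − a/2) + A'_s f_y (d − d') = [1528030 × (525 − 65.03) + 206670 × (525 − 48)] × 10⁻⁶ = 702.85 + 98.58 = 801.43 kN·m.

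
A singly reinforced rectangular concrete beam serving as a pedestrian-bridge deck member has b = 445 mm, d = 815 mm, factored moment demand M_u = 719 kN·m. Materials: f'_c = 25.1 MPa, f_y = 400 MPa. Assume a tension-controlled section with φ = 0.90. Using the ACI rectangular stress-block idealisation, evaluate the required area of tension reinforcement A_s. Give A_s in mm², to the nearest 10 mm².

A_s ≈ 2630 mm²

M_n = M_u/φ = 719/0.90 = 798.889 kN·m.
With M_n = 0.85 f'_c a b (d − a/2), solve the quadratic for a:
a = d − √(d² − 2M_n/(0.85 f'_c b)) = 815 − √(815² − 2 × 798.889×10⁶/(0.85 × 25.1 × 445)) = 110.77 mm.
A_s = 0.85 f'_c a b / f_y = 0.85 × 25.1 × 110.77 × 445 / 400 = 2629.1 mm².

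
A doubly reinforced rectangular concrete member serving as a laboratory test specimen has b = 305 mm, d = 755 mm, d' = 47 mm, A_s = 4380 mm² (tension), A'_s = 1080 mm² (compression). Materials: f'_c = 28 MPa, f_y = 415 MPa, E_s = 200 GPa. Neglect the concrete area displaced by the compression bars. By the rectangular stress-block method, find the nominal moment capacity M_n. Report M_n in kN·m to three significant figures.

Assume both tension and compression steel yield.
Net tension couple steel: A_s − A'_s = 3300 mm².
a = (A_s − A'_s) f_y / (0.85 f'_c b) = 1369500/(0.85 × 28 × 305) = 188.66 mm.
c = a/β₁ = 188.66/0.85 = 221.95 mm; ε'_s = 0.003(c − d')/c = 0.0024 ≥ f_y/E_s = 0.0021, so compression steel does yield.
M_n = (A_s − A'_s) f_y (d − a/2) + A'_s f_y (d − d') = [1369500 × (755 − 94.33) + 448200 × (755 − 47)] × 10⁻⁶ = 904.79 + 317.33 = 1222.12 kN·m.

M_n ≈ 1220 kN·m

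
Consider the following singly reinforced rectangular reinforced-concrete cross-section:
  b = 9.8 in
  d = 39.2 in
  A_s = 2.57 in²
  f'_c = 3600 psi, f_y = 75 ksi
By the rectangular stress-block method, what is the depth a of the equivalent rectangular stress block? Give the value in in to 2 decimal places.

a ≈ 6.43 in

T = A_s f_y = 2.57 × 75 = 192.75 kips.
a = T/(0.85 f'_c b) = 192.75/(0.85 × 3.6 × 9.8) = 6.43 in.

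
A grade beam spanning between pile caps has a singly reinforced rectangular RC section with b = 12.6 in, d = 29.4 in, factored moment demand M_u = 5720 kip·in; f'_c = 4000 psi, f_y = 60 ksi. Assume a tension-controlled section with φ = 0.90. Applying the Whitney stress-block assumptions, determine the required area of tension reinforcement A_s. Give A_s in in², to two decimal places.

M_n = M_u/φ = 5720/0.90 = 6355.56 kip·in.
From M_n = 0.85 f'_c a b (d − a/2):
a = d − √(d² − 2M_n/(0.85 f'_c b)) = 29.4 − √(29.4² − 2 × 6355.56/(0.85 × 4 × 12.6)) = 5.575 in.
A_s = 0.85 f'_c a b / f_y = 0.85 × 4 × 5.575 × 12.6 / 60 = 3.981 in².

A_s ≈ 3.98 in²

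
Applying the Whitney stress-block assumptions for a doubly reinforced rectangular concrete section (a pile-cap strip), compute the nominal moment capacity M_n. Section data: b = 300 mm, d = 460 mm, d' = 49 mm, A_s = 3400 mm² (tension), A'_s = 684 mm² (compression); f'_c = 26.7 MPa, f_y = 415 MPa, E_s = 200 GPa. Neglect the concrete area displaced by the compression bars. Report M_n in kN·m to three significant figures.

Assume both tension and compression steel yield.
Net tension couple steel: A_s − A'_s = 2716 mm².
a = (A_s − A'_s) f_y / (0.85 f'_c b) = 1127140/(0.85 × 26.7 × 300) = 165.55 mm.
c = a/β₁ = 165.55/0.85 = 194.76 mm; ε'_s = 0.003(c − d')/c = 0.0022 ≥ f_y/E_s = 0.0021, so compression steel does yield.
M_n = (A_s − A'_s) f_y (d − a/2) + A'_s f_y (d − d') = [1127140 × (460 − 82.775) + 283860 × (460 − 49)] × 10⁻⁶ = 425.19 + 116.67 = 541.86 kN·m.

M_n ≈ 542 kN·m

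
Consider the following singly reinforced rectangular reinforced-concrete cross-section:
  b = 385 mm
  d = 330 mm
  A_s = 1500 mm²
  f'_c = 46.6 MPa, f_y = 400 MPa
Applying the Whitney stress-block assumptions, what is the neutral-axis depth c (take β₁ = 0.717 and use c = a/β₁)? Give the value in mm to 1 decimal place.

c ≈ 54.9 mm

T = A_s f_y = 1500 × 400 = 600000 N = 600 kN.
Setting C = 0.85 f'_c a b equal to T: a = 600000/(0.85 × 46.6 × 385) = 39.345 mm.
With β₁ = 0.717, c = a/β₁ = 39.345/0.717 = 54.9 mm.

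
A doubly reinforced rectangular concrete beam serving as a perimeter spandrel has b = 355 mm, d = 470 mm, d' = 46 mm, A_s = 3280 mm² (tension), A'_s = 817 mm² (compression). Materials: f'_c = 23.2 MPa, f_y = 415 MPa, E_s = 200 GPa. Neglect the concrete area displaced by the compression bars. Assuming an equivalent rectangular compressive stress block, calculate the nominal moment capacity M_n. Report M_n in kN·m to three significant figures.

M_n ≈ 550 kN·m

Assume both tension and compression steel yield.
Net tension couple steel: A_s − A'_s = 2463 mm².
a = (A_s − A'_s) f_y / (0.85 f'_c b) = 1022145/(0.85 × 23.2 × 355) = 146.01 mm.
c = a/β₁ = 146.01/0.85 = 171.78 mm; ε'_s = 0.003(c − d')/c = 0.0022 ≥ f_y/E_s = 0.0021, so compression steel does yield.
M_n = (A_s − A'_s) f_y (d − a/2) + A'_s f_y (d − d') = [1022145 × (470 − 73.005) + 339055 × (470 − 46)] × 10⁻⁶ = 405.79 + 143.76 = 549.55 kN·m.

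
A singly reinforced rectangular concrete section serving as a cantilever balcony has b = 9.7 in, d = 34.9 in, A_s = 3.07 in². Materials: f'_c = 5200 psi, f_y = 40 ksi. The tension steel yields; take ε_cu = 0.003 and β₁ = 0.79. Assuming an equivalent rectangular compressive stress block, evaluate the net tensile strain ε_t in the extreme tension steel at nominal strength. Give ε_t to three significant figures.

ε_t ≈ 0.0259

a = A_s f_y/(0.85 f'_c b) = 2.864 in.
β₁ = 0.79, so c = a/β₁ = 2.864/0.79 = 3.625 in.
From the linear strain diagram with ε_cu = 0.003: ε_t = 0.003 (d − c)/c = 0.003 × (34.9 − 3.625)/3.625 = 0.0259.
Since ε_t ≥ 0.005, the section is tension-controlled.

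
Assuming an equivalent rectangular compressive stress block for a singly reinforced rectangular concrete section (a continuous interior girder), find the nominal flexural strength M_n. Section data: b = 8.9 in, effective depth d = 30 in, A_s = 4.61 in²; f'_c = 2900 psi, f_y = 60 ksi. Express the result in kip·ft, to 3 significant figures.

T = A_s f_y = 4.61 × 60 = 276.6 kips.
a = T/(0.85 f'_c b) = 276.6/(0.85 × 2.9 × 8.9) = 12.608 in.
M_n = T(d − a/2) = 276.6 × (30 − 6.304) = 6554.3 kip·in = 6554.3/12 = 546.19 kip·ft.

M_n ≈ 546 kip·ft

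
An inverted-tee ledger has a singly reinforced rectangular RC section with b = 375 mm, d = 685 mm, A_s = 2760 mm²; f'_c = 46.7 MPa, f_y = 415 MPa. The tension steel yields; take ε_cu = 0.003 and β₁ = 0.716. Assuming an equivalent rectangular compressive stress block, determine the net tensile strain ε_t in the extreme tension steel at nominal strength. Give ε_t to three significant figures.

a = A_s f_y/(0.85 f'_c b) = 76.95 mm.
β₁ = 0.716, so c = a/β₁ = 76.95/0.716 = 107.47 mm.
From the linear strain diagram with ε_cu = 0.003: ε_t = 0.003 (d − c)/c = 0.003 × (685 − 107.47)/107.47 = 0.0161.
Since ε_t ≥ 0.005, the section is tension-controlled.

ε_t ≈ 0.0161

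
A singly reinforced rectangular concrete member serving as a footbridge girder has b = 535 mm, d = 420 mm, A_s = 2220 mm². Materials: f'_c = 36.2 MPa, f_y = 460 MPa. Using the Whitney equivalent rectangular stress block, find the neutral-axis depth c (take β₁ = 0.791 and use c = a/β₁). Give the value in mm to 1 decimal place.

c ≈ 78.4 mm

T = A_s f_y = 2220 × 460 = 1021200 N = 1021.2 kN.
Setting C = 0.85 f'_c a b equal to T: a = 1021200/(0.85 × 36.2 × 535) = 62.034 mm.
With β₁ = 0.791, c = a/β₁ = 62.034/0.791 = 78.4 mm.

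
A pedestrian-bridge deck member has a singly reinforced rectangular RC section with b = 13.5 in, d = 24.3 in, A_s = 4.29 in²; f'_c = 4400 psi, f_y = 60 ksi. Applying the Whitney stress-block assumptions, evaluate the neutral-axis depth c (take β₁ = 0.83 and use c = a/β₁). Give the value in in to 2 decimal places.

c ≈ 6.14 in

T = A_s f_y = 4.29 × 60 = 257.4 kips.
a = T/(0.85 f'_c b) = 257.4/(0.85 × 4.4 × 13.5) = 5.0980 in.
With β₁ = 0.83, c = a/β₁ = 5.0980/0.83 = 6.14 in.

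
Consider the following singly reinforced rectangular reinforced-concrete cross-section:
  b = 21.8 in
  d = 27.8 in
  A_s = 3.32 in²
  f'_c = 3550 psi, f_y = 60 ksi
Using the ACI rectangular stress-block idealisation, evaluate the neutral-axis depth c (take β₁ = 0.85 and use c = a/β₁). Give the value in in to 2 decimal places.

T = A_s f_y = 3.32 × 60 = 199.2 kips.
a = T/(0.85 f'_c b) = 199.2/(0.85 × 3.55 × 21.8) = 3.0282 in.
With β₁ = 0.85, c = a/β₁ = 3.0282/0.85 = 3.56 in.

c ≈ 3.56 in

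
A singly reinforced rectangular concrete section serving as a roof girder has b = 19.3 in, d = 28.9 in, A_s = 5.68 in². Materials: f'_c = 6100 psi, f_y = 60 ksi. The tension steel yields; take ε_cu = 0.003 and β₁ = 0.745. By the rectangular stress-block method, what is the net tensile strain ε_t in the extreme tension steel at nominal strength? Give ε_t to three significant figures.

a = A_s f_y/(0.85 f'_c b) = 3.406 in.
β₁ = 0.745, so c = a/β₁ = 3.406/0.745 = 4.572 in.
From the linear strain diagram with ε_cu = 0.003: ε_t = 0.003 (d − c)/c = 0.003 × (28.9 − 4.572)/4.572 = 0.0160.
Since ε_t ≥ 0.005, the section is tension-controlled.

ε_t ≈ 0.0160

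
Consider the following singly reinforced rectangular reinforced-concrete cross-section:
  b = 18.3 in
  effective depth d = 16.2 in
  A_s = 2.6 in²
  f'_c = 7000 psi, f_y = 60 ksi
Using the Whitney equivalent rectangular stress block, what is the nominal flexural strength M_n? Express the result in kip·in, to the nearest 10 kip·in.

T = A_s f_y = 2.6 × 60 = 156 kips.
a = T/(0.85 f'_c b) = 156/(0.85 × 7 × 18.3) = 1.433 in.
M_n = T(d − a/2) = 156 × (16.2 − 0.7165) = 2415.4 kip·in.

M_n ≈ 2420 kip·in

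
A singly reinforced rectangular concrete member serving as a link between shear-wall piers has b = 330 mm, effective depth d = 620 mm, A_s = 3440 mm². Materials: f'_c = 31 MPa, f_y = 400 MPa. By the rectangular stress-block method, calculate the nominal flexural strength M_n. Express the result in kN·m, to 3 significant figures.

T = A_s f_y = 3440 × 400 = 1376000 N = 1376 kN.
From C = T: a = T/(0.85 f'_c b) = 1376000/(0.85 × 31 × 330) = 158.24 mm.
M_n = T(d − a/2) = 1376 kN × (620 − 79.12) mm = 744.25 kN·m.

M_n ≈ 744 kN·m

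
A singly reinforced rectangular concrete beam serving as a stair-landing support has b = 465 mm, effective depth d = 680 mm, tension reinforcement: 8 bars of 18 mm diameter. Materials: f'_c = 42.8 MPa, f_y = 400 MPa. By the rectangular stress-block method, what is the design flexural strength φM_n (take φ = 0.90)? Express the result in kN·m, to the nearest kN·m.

A_s = 8 × 254 = 2032 mm².
T = A_s f_y = 2032 × 400 = 812800 N = 812.8 kN.
From C = T: a = T/(0.85 f'_c b) = 812800/(0.85 × 42.8 × 465) = 48.05 mm.
M_n = T(d − a/2) = 812.8 kN × (680 − 24.025) mm = 533.18 kN·m.
φM_n = 0.90 × 533.18 = 479.86 kN·m.

φM_n ≈ 480 kN·m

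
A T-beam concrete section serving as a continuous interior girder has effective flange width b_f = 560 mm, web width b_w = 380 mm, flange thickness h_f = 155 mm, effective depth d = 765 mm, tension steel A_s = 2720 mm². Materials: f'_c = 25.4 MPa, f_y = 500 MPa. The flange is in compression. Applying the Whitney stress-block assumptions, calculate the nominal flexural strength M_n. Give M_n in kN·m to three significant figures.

Tension: T = A_s f_y = 2720 × 500 = 1360000 N.
Try a within the flange: a = T/(0.85 f'_c b_f) = 1360000/(0.85 × 25.4 × 560) = 112.49 mm.
Since a = 112.49 ≤ h_f = 155 mm, the stress block lies entirely in the flange; analyse as a rectangular beam of width b_f.
M_n = T(d − a/2) = 1360000 × (765 − 56.245) = 963.91 × 10⁶ N·mm.
M_n = 963.91 kN·m.

M_n ≈ 964 kN·m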